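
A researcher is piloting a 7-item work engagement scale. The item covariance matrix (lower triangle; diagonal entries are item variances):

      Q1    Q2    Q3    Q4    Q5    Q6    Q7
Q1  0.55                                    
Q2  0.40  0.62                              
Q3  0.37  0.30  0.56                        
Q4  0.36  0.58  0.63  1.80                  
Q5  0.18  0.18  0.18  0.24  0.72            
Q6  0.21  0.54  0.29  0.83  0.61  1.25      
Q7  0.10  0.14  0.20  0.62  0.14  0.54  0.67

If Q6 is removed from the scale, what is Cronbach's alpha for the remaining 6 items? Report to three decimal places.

α = 0.783

Remaining items: Q1, Q2, Q3, Q4, Q5, Q7 (k = 6).
Σσᵢ² = 0.55 + 0.62 + 0.56 + 1.80 + 0.72 + 0.67 = 4.92
Var(T) = 4.92 + 2 × 4.62 = 14.16
α (item deleted) = (6/5)·(1 − 4.92/14.16) = 0.783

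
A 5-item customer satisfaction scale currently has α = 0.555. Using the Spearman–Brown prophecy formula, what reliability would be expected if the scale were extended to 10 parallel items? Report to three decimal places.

Length factor m = 10/5 = 2.0000
α' = m·α / (1 + (m−1)·α)
   = 10/5 × 0.555 / (1 + (10/5 − 1) × 0.555)
   = 1.1100 / 1.5550 = 0.714

predicted reliability = 0.714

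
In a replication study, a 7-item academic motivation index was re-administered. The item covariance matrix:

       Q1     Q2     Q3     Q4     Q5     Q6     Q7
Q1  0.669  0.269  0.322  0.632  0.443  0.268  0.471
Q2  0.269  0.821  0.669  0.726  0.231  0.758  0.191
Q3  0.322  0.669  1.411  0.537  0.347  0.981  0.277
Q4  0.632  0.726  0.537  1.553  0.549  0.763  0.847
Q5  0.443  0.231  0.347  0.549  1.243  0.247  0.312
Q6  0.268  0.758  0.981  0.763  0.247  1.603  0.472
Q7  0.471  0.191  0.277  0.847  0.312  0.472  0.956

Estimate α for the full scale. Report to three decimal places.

ΣVar(i) = 0.669 + 0.821 + 1.411 + 1.553 + 1.243 + 1.603 + 0.956 = 8.256
Sum of the distinct covariances = 10.312
σ²_total = 8.256 + 2 × 10.312 = 28.880
α = (k/(k−1))·(1 − ΣVar(i)/σ²_total) = (7/6)·(1 − 8.256/28.880) = 0.833

α = 0.833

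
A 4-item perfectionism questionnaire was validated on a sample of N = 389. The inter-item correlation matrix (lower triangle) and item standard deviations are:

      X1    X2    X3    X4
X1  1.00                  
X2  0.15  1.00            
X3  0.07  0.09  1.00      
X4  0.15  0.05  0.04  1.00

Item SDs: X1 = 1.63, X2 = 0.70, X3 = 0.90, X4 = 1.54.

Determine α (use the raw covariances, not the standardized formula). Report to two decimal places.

α = 0.27

Σσ²ᵢ = 1.63² + 0.70² + 0.90² + 1.54² = 6.3285
Covariances σ_ij = r_ij · s_i · s_j:
  σ(X1,X2) = 0.15 × 1.63 × 0.70 = 0.1711
  σ(X1,X3) = 0.07 × 1.63 × 0.90 = 0.1027
  σ(X1,X4) = 0.15 × 1.63 × 1.54 = 0.3765
  σ(X2,X3) = 0.09 × 0.70 × 0.90 = 0.0567
  σ(X2,X4) = 0.05 × 0.70 × 1.54 = 0.0539
  σ(X3,X4) = 0.04 × 0.90 × 1.54 = 0.0554
σ²_T = Σσ²ᵢ + 2·Σσ_ij = 6.3285 + 2 × 0.8163 = 7.9611
α = (4/3)·(1 − 6.3285/7.9611) = 0.27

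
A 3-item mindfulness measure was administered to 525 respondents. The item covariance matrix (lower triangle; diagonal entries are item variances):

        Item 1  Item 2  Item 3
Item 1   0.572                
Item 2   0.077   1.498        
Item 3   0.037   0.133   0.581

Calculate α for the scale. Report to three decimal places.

α = 0.236

ΣVar(i) = 0.572 + 1.498 + 0.581 = 2.651
Σ_{i<j} σ_ij = 0.247
Var(T) = 2.651 + 2 × 0.247 = 3.145
α = (k/(k−1))·(1 − ΣVar(i)/Var(T)) = (3/2)·(1 − 2.651/3.145) = 0.236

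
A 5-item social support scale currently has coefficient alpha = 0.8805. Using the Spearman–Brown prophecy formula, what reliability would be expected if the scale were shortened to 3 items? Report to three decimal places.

predicted reliability = 0.816

Length factor m = 3/5 = 0.6000
α' = m·α / (1 − (1−m)·α)
   = 3/5 × 0.8805 / (1 − (1 − 3/5) × 0.8805)
   = 0.5283 / 0.6478 = 0.816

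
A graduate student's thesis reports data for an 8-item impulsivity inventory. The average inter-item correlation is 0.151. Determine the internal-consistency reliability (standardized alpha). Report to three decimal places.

α = 0.587

Standardized α = k·r̄ / (1 + (k−1)·r̄) = 8 × 0.151 / (1 + 7 × 0.151)
  = 1.2080 / 2.0570 = 0.587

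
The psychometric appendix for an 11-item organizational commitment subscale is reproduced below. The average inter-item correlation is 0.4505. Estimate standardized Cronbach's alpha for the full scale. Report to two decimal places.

Standardized α = k·r̄ / (1 + (k−1)·r̄) = 11 × 0.4505 / (1 + 10 × 0.4505)
  = 4.9555 / 5.5050 = 0.90

standardized Cronbach's alpha = 0.90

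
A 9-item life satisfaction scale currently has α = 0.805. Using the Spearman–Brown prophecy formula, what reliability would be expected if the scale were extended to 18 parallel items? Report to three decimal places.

predicted reliability = 0.892

Length factor m = 18/9 = 2.0000
α' = m·α / (1 + (m−1)·α)
   = 18/9 × 0.805 / (1 + (18/9 − 1) × 0.805)
   = 1.6100 / 1.8050 = 0.892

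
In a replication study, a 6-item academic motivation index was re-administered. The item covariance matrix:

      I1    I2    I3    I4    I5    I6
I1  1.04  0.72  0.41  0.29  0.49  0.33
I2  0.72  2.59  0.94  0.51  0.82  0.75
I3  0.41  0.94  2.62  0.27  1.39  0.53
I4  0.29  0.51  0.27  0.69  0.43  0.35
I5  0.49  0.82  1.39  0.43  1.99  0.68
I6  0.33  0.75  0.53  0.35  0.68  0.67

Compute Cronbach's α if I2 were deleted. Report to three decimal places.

Remaining items: I1, I3, I4, I5, I6 (k = 5).
Σσ²ᵢ = 1.04 + 2.62 + 0.69 + 1.99 + 0.67 = 7.01
total variance = 7.01 + 2 × 5.17 = 17.35
α (item deleted) = (5/4)·(1 − 7.01/17.35) = 0.745

α = 0.745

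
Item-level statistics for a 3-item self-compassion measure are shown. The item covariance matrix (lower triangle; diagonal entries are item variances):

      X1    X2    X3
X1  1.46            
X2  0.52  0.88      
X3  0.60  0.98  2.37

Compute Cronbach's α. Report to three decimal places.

Cronbach's α = 0.707

ΣVar(i) = 1.46 + 0.88 + 2.37 = 4.71
Sum of the distinct covariances = 2.10
Var(T) = 4.71 + 2 × 2.10 = 8.91
α = (k/(k−1))·(1 − ΣVar(i)/Var(T)) = (3/2)·(1 − 4.71/8.91) = 0.707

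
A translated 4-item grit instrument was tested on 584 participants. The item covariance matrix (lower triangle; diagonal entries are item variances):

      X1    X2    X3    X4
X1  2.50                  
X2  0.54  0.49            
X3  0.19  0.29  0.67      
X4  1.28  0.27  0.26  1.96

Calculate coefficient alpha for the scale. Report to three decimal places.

Σσᵢ² = 2.50 + 0.49 + 0.67 + 1.96 = 5.62
Sum of the distinct covariances = 2.83
σ²_total = 5.62 + 2 × 2.83 = 11.28
α = (k/(k−1))·(1 − Σσᵢ²/σ²_total) = (4/3)·(1 − 5.62/11.28) = 0.669

coefficient alpha = 0.669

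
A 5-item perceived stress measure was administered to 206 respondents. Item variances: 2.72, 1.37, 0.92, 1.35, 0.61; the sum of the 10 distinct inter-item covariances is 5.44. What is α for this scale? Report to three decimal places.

α = 0.762

Σσ²ᵢ = 2.72 + 1.37 + 0.92 + 1.35 + 0.61 = 6.97
Sum of distinct covariances = 5.44
total variance = Σσ²ᵢ + 2·Σcov = 6.97 + 2 × 5.44 = 17.85
α = (5/4)·(1 − 6.97/17.85) = 0.762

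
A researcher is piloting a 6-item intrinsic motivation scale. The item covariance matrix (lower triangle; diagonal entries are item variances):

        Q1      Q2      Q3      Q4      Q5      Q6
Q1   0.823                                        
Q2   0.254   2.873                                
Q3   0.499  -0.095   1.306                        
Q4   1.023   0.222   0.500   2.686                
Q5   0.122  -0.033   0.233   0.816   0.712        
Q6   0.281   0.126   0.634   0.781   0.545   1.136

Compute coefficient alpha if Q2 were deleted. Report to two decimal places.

α = 0.77

Remaining items: Q1, Q3, Q4, Q5, Q6 (k = 5).
sum of item variances = 0.823 + 1.306 + 2.686 + 0.712 + 1.136 = 6.663
σ²_total = 6.663 + 2 × 5.434 = 17.531
α (item deleted) = (5/4)·(1 − 6.663/17.531) = 0.77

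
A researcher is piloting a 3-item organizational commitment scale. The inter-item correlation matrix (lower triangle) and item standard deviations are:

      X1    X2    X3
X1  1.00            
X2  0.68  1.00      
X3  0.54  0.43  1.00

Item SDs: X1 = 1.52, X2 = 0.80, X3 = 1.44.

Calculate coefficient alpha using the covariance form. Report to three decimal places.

Σσ²ᵢ = 1.52² + 0.80² + 1.44² = 5.0240
Covariances σ_ij = r_ij · s_i · s_j:
  σ(X1,X2) = 0.68 × 1.52 × 0.80 = 0.8269
  σ(X1,X3) = 0.54 × 1.52 × 1.44 = 1.1820
  σ(X2,X3) = 0.43 × 0.80 × 1.44 = 0.4954
σ²_T = Σσ²ᵢ + 2·Σσ_ij = 5.0240 + 2 × 2.5043 = 10.0326
α = (3/2)·(1 − 5.0240/10.0326) = 0.749

α = 0.749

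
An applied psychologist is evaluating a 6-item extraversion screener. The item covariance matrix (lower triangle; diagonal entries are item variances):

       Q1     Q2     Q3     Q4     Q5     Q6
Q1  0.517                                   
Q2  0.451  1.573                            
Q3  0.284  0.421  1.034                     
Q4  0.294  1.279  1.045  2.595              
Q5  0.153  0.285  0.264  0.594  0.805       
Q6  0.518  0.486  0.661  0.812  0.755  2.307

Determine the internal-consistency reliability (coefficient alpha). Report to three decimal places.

ΣVar(i) = 0.517 + 1.573 + 1.034 + 2.595 + 0.805 + 2.307 = 8.831
Sum of the distinct covariances = 8.302
σ²_T = 8.831 + 2 × 8.302 = 25.435
α = (k/(k−1))·(1 − ΣVar(i)/σ²_T) = (6/5)·(1 − 8.831/25.435) = 0.783

coefficient alpha = 0.783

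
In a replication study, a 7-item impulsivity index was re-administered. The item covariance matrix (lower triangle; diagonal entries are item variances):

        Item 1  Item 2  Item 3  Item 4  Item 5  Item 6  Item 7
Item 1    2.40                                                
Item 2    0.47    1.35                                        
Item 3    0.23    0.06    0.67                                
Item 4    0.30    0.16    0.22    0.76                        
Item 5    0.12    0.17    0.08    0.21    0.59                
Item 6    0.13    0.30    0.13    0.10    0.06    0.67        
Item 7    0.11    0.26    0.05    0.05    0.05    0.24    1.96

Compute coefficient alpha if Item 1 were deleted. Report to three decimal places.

Remaining items: Item 2, Item 3, Item 4, Item 5, Item 6, Item 7 (k = 6).
Σσ²ᵢ = 1.35 + 0.67 + 0.76 + 0.59 + 0.67 + 1.96 = 6.00
σ²_T = 6.00 + 2 × 2.14 = 10.28
α (item deleted) = (6/5)·(1 − 6.00/10.28) = 0.500

coefficient alpha = 0.500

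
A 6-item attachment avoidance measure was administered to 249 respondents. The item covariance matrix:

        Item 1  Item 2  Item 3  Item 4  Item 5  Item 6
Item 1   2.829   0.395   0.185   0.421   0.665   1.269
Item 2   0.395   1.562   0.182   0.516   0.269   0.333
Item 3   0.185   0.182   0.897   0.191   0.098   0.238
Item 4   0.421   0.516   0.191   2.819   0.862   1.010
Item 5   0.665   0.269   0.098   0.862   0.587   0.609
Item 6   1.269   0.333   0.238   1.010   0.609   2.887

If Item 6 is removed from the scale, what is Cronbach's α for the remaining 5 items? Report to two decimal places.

Cronbach's α = 0.58

Remaining items: Item 1, Item 2, Item 3, Item 4, Item 5 (k = 5).
Σσᵢ² = 2.829 + 1.562 + 0.897 + 2.819 + 0.587 = 8.694
σ²_total = 8.694 + 2 × 3.784 = 16.262
α (item deleted) = (5/4)·(1 − 8.694/16.262) = 0.58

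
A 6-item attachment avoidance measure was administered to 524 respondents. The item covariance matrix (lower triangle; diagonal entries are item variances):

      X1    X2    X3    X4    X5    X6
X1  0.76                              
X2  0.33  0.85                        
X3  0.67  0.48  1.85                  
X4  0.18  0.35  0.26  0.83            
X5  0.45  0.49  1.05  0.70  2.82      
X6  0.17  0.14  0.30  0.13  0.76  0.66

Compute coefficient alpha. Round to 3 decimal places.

α = 0.749

Σσᵢ² = 0.76 + 0.85 + 1.85 + 0.83 + 2.82 + 0.66 = 7.77
Sum of off-diagonal covariances = 6.46
σ²_T = 7.77 + 2 × 6.46 = 20.69
α = (k/(k−1))·(1 − Σσᵢ²/σ²_T) = (6/5)·(1 − 7.77/20.69) = 0.749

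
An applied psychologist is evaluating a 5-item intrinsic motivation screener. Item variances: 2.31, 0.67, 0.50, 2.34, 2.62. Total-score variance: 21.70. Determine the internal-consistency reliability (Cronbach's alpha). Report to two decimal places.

Σσ²ᵢ = 2.31 + 0.67 + 0.50 + 2.34 + 2.62 = 8.44
α = (k/(k−1))·(1 − Σσ²ᵢ/σ²_total) = (5/4)·(1 − 8.44/21.70) = 0.76

Cronbach's alpha = 0.76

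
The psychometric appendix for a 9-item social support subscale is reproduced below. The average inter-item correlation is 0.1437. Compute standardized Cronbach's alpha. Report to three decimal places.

α = 0.602

Standardized α = k·r̄ / (1 + (k−1)·r̄) = 9 × 0.1437 / (1 + 8 × 0.1437)
  = 1.2933 / 2.1496 = 0.602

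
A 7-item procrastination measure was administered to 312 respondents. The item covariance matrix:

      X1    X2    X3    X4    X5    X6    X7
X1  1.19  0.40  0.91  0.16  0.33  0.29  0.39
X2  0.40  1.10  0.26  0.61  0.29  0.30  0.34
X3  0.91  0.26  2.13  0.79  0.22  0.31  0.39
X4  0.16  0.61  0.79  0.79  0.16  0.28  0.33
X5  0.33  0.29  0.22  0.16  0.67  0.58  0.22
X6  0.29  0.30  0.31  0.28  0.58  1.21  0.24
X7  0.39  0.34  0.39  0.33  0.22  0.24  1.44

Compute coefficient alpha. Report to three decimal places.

sum of item variances = 1.19 + 1.10 + 2.13 + 0.79 + 0.67 + 1.21 + 1.44 = 8.53
Σ_{i<j} σ_ij = 7.80
Var(T) = 8.53 + 2 × 7.80 = 24.13
α = (k/(k−1))·(1 − sum of item variances/Var(T)) = (7/6)·(1 − 8.53/24.13) = 0.754

coefficient alpha = 0.754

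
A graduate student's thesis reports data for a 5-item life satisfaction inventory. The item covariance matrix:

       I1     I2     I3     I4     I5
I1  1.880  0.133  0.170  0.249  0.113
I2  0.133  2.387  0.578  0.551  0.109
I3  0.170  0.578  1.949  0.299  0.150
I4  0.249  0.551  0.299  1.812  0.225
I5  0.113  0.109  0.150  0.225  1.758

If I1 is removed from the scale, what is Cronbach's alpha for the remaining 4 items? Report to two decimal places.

Remaining items: I2, I3, I4, I5 (k = 4).
ΣVar(i) = 2.387 + 1.949 + 1.812 + 1.758 = 7.906
σ²_total = 7.906 + 2 × 1.912 = 11.730
α (item deleted) = (4/3)·(1 − 7.906/11.730) = 0.43

α = 0.43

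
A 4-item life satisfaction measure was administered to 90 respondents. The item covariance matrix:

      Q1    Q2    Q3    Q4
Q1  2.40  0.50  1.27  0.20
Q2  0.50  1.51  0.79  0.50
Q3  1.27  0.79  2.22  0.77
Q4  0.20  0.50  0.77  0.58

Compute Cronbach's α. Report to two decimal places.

sum of item variances = 2.40 + 1.51 + 2.22 + 0.58 = 6.71
Σ_{i<j} σ_ij = 4.03
σ²_total = 6.71 + 2 × 4.03 = 14.77
α = (k/(k−1))·(1 − sum of item variances/σ²_total) = (4/3)·(1 − 6.71/14.77) = 0.73

α = 0.73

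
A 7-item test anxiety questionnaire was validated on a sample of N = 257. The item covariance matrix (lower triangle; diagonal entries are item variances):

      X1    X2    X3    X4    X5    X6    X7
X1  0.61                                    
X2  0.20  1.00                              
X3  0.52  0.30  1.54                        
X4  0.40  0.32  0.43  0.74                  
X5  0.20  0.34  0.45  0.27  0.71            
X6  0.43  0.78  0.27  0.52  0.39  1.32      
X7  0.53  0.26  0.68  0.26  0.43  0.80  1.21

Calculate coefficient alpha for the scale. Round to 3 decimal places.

Σσᵢ² = 0.61 + 1.00 + 1.54 + 0.74 + 0.71 + 1.32 + 1.21 = 7.13
Sum of the distinct covariances = 8.78
σ²_total = 7.13 + 2 × 8.78 = 24.69
α = (k/(k−1))·(1 − Σσᵢ²/σ²_total) = (7/6)·(1 − 7.13/24.69) = 0.830

α = 0.830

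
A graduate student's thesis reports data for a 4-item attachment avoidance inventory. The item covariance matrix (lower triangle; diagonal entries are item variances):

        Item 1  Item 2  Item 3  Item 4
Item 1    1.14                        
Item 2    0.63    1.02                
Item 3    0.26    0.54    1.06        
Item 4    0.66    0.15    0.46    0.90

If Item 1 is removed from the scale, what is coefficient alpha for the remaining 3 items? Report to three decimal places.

α = 0.653

Remaining items: Item 2, Item 3, Item 4 (k = 3).
sum of item variances = 1.02 + 1.06 + 0.90 = 2.98
total variance = 2.98 + 2 × 1.15 = 5.28
α (item deleted) = (3/2)·(1 − 2.98/5.28) = 0.653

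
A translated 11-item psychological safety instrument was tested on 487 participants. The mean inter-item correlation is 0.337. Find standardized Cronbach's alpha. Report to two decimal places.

Standardized α = k·r̄ / (1 + (k−1)·r̄) = 11 × 0.337 / (1 + 10 × 0.337)
  = 3.7070 / 4.3700 = 0.85

standardized Cronbach's alpha = 0.85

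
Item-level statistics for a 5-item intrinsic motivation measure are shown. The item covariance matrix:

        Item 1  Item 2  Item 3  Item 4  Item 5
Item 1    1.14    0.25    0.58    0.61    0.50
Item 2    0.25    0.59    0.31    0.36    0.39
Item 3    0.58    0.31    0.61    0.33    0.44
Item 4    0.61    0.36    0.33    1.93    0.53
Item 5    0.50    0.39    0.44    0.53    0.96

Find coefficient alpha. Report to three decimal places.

sum of item variances = 1.14 + 0.59 + 0.61 + 1.93 + 0.96 = 5.23
Σ_{i<j} σ_ij = 4.30
total variance = 5.23 + 2 × 4.30 = 13.83
α = (k/(k−1))·(1 − sum of item variances/total variance) = (5/4)·(1 − 5.23/13.83) = 0.777

α = 0.777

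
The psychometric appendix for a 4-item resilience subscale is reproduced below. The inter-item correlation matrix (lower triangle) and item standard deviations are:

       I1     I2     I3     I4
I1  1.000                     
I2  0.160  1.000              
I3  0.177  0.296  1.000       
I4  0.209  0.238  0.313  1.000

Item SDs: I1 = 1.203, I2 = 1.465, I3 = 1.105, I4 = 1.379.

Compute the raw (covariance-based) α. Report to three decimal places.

α = 0.542

Σσ²ᵢ = 1.203² + 1.465² + 1.105² + 1.379² = 6.7161
Covariances σ_ij = r_ij · s_i · s_j:
  σ(I1,I2) = 0.160 × 1.203 × 1.465 = 0.2820
  σ(I1,I3) = 0.177 × 1.203 × 1.105 = 0.2353
  σ(I1,I4) = 0.209 × 1.203 × 1.379 = 0.3467
  σ(I2,I3) = 0.296 × 1.465 × 1.105 = 0.4792
  σ(I2,I4) = 0.238 × 1.465 × 1.379 = 0.4808
  σ(I3,I4) = 0.313 × 1.105 × 1.379 = 0.4769
σ²_T = Σσ²ᵢ + 2·Σσ_ij = 6.7161 + 2 × 2.3009 = 11.3179
α = (4/3)·(1 − 6.7161/11.3179) = 0.542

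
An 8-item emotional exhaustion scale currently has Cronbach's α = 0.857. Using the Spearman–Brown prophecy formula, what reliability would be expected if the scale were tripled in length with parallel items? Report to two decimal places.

Length factor m = 3
α' = m·α / (1 + (m−1)·α)
   = 3 × 0.857 / (1 + (3 − 1) × 0.857)
   = 2.5710 / 2.7140 = 0.95

predicted reliability = 0.95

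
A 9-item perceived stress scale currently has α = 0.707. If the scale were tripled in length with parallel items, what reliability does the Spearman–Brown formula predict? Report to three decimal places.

Length factor m = 3
α' = m·α / (1 + (m−1)·α)
   = 3 × 0.707 / (1 + (3 − 1) × 0.707)
   = 2.1210 / 2.4140 = 0.879

predicted reliability = 0.879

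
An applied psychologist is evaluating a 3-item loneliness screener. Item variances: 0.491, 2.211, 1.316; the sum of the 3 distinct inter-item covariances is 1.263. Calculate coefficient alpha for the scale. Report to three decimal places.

Σσᵢ² = 0.491 + 2.211 + 1.316 = 4.018
Sum of distinct covariances = 1.263
total variance = Σσᵢ² + 2·Σcov = 4.018 + 2 × 1.263 = 6.544
α = (3/2)·(1 − 4.018/6.544) = 0.579

coefficient alpha = 0.579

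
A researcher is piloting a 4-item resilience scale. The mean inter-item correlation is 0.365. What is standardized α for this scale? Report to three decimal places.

standardized α = 0.697

Standardized α = k·r̄ / (1 + (k−1)·r̄) = 4 × 0.365 / (1 + 3 × 0.365)
  = 1.4600 / 2.0950 = 0.697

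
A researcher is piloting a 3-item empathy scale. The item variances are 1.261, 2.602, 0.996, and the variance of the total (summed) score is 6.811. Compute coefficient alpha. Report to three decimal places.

ΣVar(i) = 1.261 + 2.602 + 0.996 = 4.859
α = (k/(k−1))·(1 − ΣVar(i)/total variance) = (3/2)·(1 − 4.859/6.811) = 0.430

α = 0.430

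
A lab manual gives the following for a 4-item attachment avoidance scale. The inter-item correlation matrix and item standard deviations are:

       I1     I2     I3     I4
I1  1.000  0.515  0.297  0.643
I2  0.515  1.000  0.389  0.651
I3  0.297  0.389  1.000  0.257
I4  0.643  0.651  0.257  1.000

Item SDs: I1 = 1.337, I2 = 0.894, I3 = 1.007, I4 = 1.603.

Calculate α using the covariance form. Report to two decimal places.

α = 0.76

Σσ²ᵢ = 1.337² + 0.894² + 1.007² + 1.603² = 6.1705
Covariances σ_ij = r_ij · s_i · s_j:
  σ(I1,I2) = 0.515 × 1.337 × 0.894 = 0.6156
  σ(I1,I3) = 0.297 × 1.337 × 1.007 = 0.3999
  σ(I1,I4) = 0.643 × 1.337 × 1.603 = 1.3781
  σ(I2,I3) = 0.389 × 0.894 × 1.007 = 0.3502
  σ(I2,I4) = 0.651 × 0.894 × 1.603 = 0.9329
  σ(I3,I4) = 0.257 × 1.007 × 1.603 = 0.4149
σ²_T = Σσ²ᵢ + 2·Σσ_ij = 6.1705 + 2 × 4.0916 = 14.3537
α = (4/3)·(1 − 6.1705/14.3537) = 0.76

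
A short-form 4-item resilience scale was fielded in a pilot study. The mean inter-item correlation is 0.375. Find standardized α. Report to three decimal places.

Standardized α = k·r̄ / (1 + (k−1)·r̄) = 4 × 0.375 / (1 + 3 × 0.375)
  = 1.5000 / 2.1250 = 0.706

α = 0.706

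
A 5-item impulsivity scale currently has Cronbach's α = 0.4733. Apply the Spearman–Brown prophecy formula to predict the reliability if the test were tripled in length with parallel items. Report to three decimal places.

Length factor m = 3
α' = m·α / (1 + (m−1)·α)
   = 3 × 0.4733 / (1 + (3 − 1) × 0.4733)
   = 1.4199 / 1.9466 = 0.729

predicted reliability = 0.729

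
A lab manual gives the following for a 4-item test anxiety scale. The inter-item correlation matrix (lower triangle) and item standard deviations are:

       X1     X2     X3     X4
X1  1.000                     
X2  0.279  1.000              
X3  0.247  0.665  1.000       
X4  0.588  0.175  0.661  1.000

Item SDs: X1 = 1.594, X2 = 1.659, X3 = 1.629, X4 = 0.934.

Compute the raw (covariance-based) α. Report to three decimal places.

α = 0.730

Σσ²ᵢ = 1.594² + 1.659² + 1.629² + 0.934² = 8.8191
Covariances σ_ij = r_ij · s_i · s_j:
  σ(X1,X2) = 0.279 × 1.594 × 1.659 = 0.7378
  σ(X1,X3) = 0.247 × 1.594 × 1.629 = 0.6414
  σ(X1,X4) = 0.588 × 1.594 × 0.934 = 0.8754
  σ(X2,X3) = 0.665 × 1.659 × 1.629 = 1.7972
  σ(X2,X4) = 0.175 × 1.659 × 0.934 = 0.2712
  σ(X3,X4) = 0.661 × 1.629 × 0.934 = 1.0057
σ²_T = Σσ²ᵢ + 2·Σσ_ij = 8.8191 + 2 × 5.3287 = 19.4765
α = (4/3)·(1 − 8.8191/19.4765) = 0.730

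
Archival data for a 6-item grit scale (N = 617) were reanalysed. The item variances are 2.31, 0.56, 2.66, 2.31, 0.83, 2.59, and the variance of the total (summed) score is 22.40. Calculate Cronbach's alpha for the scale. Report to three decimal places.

Σσ²ᵢ = 2.31 + 0.56 + 2.66 + 2.31 + 0.83 + 2.59 = 11.26
α = (k/(k−1))·(1 − Σσ²ᵢ/σ²_T) = (6/5)·(1 − 11.26/22.40) = 0.597

α = 0.597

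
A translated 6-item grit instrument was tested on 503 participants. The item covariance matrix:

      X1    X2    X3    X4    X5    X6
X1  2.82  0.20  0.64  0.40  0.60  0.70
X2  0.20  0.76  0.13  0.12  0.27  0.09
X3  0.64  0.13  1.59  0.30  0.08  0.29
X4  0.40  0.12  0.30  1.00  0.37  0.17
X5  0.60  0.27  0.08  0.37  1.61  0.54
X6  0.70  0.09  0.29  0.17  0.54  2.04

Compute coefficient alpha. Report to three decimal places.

coefficient alpha = 0.599

Σσ²ᵢ = 2.82 + 0.76 + 1.59 + 1.00 + 1.61 + 2.04 = 9.82
Sum of off-diagonal covariances = 4.90
σ²_total = 9.82 + 2 × 4.90 = 19.62
α = (k/(k−1))·(1 − Σσ²ᵢ/σ²_total) = (6/5)·(1 − 9.82/19.62) = 0.599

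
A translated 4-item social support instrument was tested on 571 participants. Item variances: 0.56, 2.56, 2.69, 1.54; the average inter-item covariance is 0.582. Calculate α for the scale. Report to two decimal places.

α = 0.65

Σσᵢ² = 0.56 + 2.56 + 2.69 + 1.54 = 7.35
Sum of the 6 distinct covariances = 6 × 0.582 = 3.492
Var(T) = Σσᵢ² + 2·Σcov = 7.35 + 2 × 3.492 = 14.334
α = (4/3)·(1 − 7.35/14.334) = 0.65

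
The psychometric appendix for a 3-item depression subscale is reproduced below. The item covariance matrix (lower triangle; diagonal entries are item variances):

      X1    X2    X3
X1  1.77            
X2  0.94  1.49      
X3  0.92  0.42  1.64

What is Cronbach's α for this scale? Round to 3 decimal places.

α = 0.723

sum of item variances = 1.77 + 1.49 + 1.64 = 4.90
Sum of off-diagonal covariances = 2.28
σ²_total = 4.90 + 2 × 2.28 = 9.46
α = (k/(k−1))·(1 − sum of item variances/σ²_total) = (3/2)·(1 − 4.90/9.46) = 0.723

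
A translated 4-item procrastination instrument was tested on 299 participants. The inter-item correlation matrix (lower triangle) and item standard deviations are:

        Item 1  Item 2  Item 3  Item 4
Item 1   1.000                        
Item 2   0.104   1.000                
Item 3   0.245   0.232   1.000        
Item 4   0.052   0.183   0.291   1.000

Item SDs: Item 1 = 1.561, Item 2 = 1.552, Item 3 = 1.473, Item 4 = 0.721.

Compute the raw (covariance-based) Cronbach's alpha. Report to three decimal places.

Σσ²ᵢ = 1.561² + 1.552² + 1.473² + 0.721² = 7.5350
Covariances σ_ij = r_ij · s_i · s_j:
  σ(Item 1,Item 2) = 0.104 × 1.561 × 1.552 = 0.2520
  σ(Item 1,Item 3) = 0.245 × 1.561 × 1.473 = 0.5633
  σ(Item 1,Item 4) = 0.052 × 1.561 × 0.721 = 0.0585
  σ(Item 2,Item 3) = 0.232 × 1.552 × 1.473 = 0.5304
  σ(Item 2,Item 4) = 0.183 × 1.552 × 0.721 = 0.2048
  σ(Item 3,Item 4) = 0.291 × 1.473 × 0.721 = 0.3091
σ²_T = Σσ²ᵢ + 2·Σσ_ij = 7.5350 + 2 × 1.9181 = 11.3712
α = (4/3)·(1 − 7.5350/11.3712) = 0.450

α = 0.450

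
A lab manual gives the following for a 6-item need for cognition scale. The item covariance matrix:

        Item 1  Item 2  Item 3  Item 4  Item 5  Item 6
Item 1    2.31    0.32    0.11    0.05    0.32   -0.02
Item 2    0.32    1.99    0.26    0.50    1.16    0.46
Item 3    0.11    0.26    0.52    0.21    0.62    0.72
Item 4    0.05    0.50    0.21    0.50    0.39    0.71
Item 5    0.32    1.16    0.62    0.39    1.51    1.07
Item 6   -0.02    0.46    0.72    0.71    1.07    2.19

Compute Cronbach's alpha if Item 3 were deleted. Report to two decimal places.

Cronbach's alpha = 0.67

Remaining items: Item 1, Item 2, Item 4, Item 5, Item 6 (k = 5).
sum of item variances = 2.31 + 1.99 + 0.50 + 1.51 + 2.19 = 8.50
total variance = 8.50 + 2 × 4.96 = 18.42
α (item deleted) = (5/4)·(1 − 8.50/18.42) = 0.67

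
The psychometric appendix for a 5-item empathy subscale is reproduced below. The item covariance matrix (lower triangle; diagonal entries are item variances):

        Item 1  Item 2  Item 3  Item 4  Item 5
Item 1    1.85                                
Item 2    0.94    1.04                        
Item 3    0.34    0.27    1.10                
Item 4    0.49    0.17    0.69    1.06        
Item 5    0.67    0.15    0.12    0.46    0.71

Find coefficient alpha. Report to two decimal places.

Σσ²ᵢ = 1.85 + 1.04 + 1.10 + 1.06 + 0.71 = 5.76
Sum of the distinct covariances = 4.30
σ²_T = 5.76 + 2 × 4.30 = 14.36
α = (k/(k−1))·(1 − Σσ²ᵢ/σ²_T) = (5/4)·(1 − 5.76/14.36) = 0.75

coefficient alpha = 0.75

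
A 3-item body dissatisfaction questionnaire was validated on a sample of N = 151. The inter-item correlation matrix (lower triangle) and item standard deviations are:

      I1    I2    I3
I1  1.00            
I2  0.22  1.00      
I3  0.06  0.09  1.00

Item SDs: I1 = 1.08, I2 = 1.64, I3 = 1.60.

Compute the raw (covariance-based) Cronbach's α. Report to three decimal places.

Cronbach's α = 0.278

Σσ²ᵢ = 1.08² + 1.64² + 1.60² = 6.4160
Covariances σ_ij = r_ij · s_i · s_j:
  σ(I1,I2) = 0.22 × 1.08 × 1.64 = 0.3897
  σ(I1,I3) = 0.06 × 1.08 × 1.60 = 0.1037
  σ(I2,I3) = 0.09 × 1.64 × 1.60 = 0.2362
σ²_T = Σσ²ᵢ + 2·Σσ_ij = 6.4160 + 2 × 0.7296 = 7.8752
α = (3/2)·(1 − 6.4160/7.8752) = 0.278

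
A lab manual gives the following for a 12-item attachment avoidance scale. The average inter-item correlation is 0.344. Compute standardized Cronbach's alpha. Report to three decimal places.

Standardized α = k·r̄ / (1 + (k−1)·r̄) = 12 × 0.344 / (1 + 11 × 0.344)
  = 4.1280 / 4.7840 = 0.863

standardized Cronbach's alpha = 0.863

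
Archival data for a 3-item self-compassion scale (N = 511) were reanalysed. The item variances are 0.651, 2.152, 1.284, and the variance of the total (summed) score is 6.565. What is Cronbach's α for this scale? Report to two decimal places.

Cronbach's α = 0.57

Σσᵢ² = 0.651 + 2.152 + 1.284 = 4.087
α = (k/(k−1))·(1 − Σσᵢ²/σ²_T) = (3/2)·(1 − 4.087/6.565) = 0.57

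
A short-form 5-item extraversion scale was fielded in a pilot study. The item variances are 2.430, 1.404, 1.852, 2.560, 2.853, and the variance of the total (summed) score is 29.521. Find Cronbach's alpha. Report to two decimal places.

Σσ²ᵢ = 2.430 + 1.404 + 1.852 + 2.560 + 2.853 = 11.099
α = (k/(k−1))·(1 − Σσ²ᵢ/σ²_T) = (5/4)·(1 − 11.099/29.521) = 0.78

Cronbach's alpha = 0.78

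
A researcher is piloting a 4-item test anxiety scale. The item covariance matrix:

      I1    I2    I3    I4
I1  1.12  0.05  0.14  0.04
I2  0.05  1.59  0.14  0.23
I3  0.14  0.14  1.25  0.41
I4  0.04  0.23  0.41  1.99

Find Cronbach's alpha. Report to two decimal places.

α = 0.34

sum of item variances = 1.12 + 1.59 + 1.25 + 1.99 = 5.95
Σ_{i<j} σ_ij = 1.01
Var(T) = 5.95 + 2 × 1.01 = 7.97
α = (k/(k−1))·(1 − sum of item variances/Var(T)) = (4/3)·(1 − 5.95/7.97) = 0.34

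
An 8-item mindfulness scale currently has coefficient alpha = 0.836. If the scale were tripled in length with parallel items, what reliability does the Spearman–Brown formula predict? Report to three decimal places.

Length factor m = 3
α' = m·α / (1 + (m−1)·α)
   = 3 × 0.836 / (1 + (3 − 1) × 0.836)
   = 2.5080 / 2.6720 = 0.939

predicted reliability = 0.939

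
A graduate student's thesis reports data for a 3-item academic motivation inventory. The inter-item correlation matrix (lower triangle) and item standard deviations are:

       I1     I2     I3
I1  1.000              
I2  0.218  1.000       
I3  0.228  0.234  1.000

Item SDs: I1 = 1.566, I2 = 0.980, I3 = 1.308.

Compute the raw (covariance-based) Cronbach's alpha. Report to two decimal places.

Σσ²ᵢ = 1.566² + 0.980² + 1.308² = 5.1236
Covariances σ_ij = r_ij · s_i · s_j:
  σ(I1,I2) = 0.218 × 1.566 × 0.980 = 0.3346
  σ(I1,I3) = 0.228 × 1.566 × 1.308 = 0.4670
  σ(I2,I3) = 0.234 × 0.980 × 1.308 = 0.3000
σ²_T = Σσ²ᵢ + 2·Σσ_ij = 5.1236 + 2 × 1.1016 = 7.3268
α = (3/2)·(1 − 5.1236/7.3268) = 0.45

Cronbach's alpha = 0.45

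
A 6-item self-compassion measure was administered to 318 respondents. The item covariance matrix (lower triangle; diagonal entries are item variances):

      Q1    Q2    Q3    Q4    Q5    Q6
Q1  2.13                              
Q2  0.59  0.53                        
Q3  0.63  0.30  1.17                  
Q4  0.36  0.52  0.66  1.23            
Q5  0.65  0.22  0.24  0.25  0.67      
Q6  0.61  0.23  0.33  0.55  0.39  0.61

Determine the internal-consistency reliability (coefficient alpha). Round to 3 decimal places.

coefficient alpha = 0.808

ΣVar(i) = 2.13 + 0.53 + 1.17 + 1.23 + 0.67 + 0.61 = 6.34
Σ_{i<j} σ_ij = 6.53
σ²_T = 6.34 + 2 × 6.53 = 19.40
α = (k/(k−1))·(1 − ΣVar(i)/σ²_T) = (6/5)·(1 − 6.34/19.40) = 0.808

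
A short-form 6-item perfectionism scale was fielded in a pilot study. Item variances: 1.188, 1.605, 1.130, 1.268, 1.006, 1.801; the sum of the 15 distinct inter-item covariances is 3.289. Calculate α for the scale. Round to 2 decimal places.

sum of item variances = 1.188 + 1.605 + 1.130 + 1.268 + 1.006 + 1.801 = 7.998
Sum of distinct covariances = 3.289
σ²_T = sum of item variances + 2·Σcov = 7.998 + 2 × 3.289 = 14.576
α = (6/5)·(1 − 7.998/14.576) = 0.54

α = 0.54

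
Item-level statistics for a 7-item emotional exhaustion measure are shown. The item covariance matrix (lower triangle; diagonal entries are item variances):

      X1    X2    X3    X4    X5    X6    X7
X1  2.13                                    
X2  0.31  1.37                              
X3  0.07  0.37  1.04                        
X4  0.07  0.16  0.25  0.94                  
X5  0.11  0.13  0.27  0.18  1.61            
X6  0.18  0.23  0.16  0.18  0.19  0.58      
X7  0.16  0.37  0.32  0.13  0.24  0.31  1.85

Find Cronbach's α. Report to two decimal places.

α = 0.56

Σσᵢ² = 2.13 + 1.37 + 1.04 + 0.94 + 1.61 + 0.58 + 1.85 = 9.52
Sum of off-diagonal covariances = 4.39
Var(T) = 9.52 + 2 × 4.39 = 18.30
α = (k/(k−1))·(1 − Σσᵢ²/Var(T)) = (7/6)·(1 − 9.52/18.30) = 0.56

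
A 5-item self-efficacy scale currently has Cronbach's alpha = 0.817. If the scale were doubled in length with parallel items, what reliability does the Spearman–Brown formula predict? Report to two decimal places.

Length factor m = 2
α' = m·α / (1 + (m−1)·α)
   = 2 × 0.817 / (1 + (2 − 1) × 0.817)
   = 1.6340 / 1.8170 = 0.90

predicted reliability = 0.90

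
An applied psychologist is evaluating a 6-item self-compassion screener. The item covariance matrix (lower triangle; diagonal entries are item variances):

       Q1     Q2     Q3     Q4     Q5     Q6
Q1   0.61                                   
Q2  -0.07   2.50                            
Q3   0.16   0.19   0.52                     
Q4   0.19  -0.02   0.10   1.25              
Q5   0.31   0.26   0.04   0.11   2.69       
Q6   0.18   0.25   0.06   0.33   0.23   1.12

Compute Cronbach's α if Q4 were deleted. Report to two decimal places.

Remaining items: Q1, Q2, Q3, Q5, Q6 (k = 5).
ΣVar(i) = 0.61 + 2.50 + 0.52 + 2.69 + 1.12 = 7.44
Var(T) = 7.44 + 2 × 1.61 = 10.66
α (item deleted) = (5/4)·(1 − 7.44/10.66) = 0.38

α = 0.38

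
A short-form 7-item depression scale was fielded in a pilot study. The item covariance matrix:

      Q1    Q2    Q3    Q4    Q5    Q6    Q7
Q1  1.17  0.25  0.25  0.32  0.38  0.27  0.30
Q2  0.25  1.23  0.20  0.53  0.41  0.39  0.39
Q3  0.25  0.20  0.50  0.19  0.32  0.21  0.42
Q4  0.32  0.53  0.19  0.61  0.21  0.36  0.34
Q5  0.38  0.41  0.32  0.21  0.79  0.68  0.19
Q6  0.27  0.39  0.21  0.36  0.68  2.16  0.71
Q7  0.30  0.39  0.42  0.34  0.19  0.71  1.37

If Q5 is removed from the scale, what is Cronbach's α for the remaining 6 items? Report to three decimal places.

Remaining items: Q1, Q2, Q3, Q4, Q6, Q7 (k = 6).
Σσ²ᵢ = 1.17 + 1.23 + 0.50 + 0.61 + 2.16 + 1.37 = 7.04
σ²_total = 7.04 + 2 × 5.13 = 17.30
α (item deleted) = (6/5)·(1 − 7.04/17.30) = 0.712

Cronbach's α = 0.712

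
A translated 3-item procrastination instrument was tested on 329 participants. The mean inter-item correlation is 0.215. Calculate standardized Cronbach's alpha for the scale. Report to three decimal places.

standardized Cronbach's alpha = 0.451

Standardized α = k·r̄ / (1 + (k−1)·r̄) = 3 × 0.215 / (1 + 2 × 0.215)
  = 0.6450 / 1.4300 = 0.451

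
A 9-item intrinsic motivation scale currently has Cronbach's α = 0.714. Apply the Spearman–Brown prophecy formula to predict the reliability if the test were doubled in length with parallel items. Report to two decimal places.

Length factor m = 2
α' = m·α / (1 + (m−1)·α)
   = 2 × 0.714 / (1 + (2 − 1) × 0.714)
   = 1.4280 / 1.7140 = 0.83

predicted reliability = 0.83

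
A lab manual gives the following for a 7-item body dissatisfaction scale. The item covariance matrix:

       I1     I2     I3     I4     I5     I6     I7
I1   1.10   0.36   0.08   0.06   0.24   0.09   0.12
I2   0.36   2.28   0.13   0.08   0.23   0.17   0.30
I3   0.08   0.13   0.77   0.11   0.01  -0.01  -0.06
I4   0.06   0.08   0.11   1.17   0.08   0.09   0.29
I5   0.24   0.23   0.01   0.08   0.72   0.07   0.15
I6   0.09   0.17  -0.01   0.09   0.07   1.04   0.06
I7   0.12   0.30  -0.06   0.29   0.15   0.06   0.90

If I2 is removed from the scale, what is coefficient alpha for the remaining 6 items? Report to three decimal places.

Remaining items: I1, I3, I4, I5, I6, I7 (k = 6).
Σσ²ᵢ = 1.10 + 0.77 + 1.17 + 0.72 + 1.04 + 0.90 = 5.70
σ²_T = 5.70 + 2 × 1.38 = 8.46
α (item deleted) = (6/5)·(1 − 5.70/8.46) = 0.391

α = 0.391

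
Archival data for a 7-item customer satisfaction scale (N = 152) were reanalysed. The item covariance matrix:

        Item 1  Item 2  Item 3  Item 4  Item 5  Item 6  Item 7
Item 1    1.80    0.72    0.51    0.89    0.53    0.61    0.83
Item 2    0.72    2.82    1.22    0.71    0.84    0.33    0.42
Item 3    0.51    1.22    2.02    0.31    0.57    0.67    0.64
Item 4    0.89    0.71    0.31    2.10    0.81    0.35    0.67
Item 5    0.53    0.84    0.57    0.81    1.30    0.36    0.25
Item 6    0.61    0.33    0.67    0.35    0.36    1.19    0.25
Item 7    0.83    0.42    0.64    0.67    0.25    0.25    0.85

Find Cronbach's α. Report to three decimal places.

Cronbach's α = 0.786

ΣVar(i) = 1.80 + 2.82 + 2.02 + 2.10 + 1.30 + 1.19 + 0.85 = 12.08
Sum of the distinct covariances = 12.49
Var(T) = 12.08 + 2 × 12.49 = 37.06
α = (k/(k−1))·(1 − ΣVar(i)/Var(T)) = (7/6)·(1 − 12.08/37.06) = 0.786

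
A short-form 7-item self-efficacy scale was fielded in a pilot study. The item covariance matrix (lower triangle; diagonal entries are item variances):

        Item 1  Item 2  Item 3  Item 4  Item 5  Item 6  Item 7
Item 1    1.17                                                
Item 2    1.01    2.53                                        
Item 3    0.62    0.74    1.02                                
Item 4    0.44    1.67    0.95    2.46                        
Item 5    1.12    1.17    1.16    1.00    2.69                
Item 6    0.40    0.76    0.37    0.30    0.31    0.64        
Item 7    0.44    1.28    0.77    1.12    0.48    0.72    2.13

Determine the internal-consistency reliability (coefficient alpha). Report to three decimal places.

Σσ²ᵢ = 1.17 + 2.53 + 1.02 + 2.46 + 2.69 + 0.64 + 2.13 = 12.64
Σ_{i<j} σ_ij = 16.83
σ²_T = 12.64 + 2 × 16.83 = 46.30
α = (k/(k−1))·(1 − Σσ²ᵢ/σ²_T) = (7/6)·(1 − 12.64/46.30) = 0.848

α = 0.848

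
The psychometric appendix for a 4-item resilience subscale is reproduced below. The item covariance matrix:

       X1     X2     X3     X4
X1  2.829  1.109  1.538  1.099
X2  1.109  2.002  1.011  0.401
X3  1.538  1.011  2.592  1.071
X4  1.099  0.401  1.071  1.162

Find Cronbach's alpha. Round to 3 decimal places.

Σσ²ᵢ = 2.829 + 2.002 + 2.592 + 1.162 = 8.585
Σ_{i<j} σ_ij = 6.229
σ²_total = 8.585 + 2 × 6.229 = 21.043
α = (k/(k−1))·(1 − Σσ²ᵢ/σ²_total) = (4/3)·(1 − 8.585/21.043) = 0.789

α = 0.789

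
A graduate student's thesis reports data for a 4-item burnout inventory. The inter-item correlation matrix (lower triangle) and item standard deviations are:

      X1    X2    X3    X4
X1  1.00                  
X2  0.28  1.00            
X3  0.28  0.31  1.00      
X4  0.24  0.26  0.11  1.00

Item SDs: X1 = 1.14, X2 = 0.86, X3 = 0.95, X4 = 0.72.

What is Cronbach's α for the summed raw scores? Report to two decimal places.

Σσ²ᵢ = 1.14² + 0.86² + 0.95² + 0.72² = 3.4601
Covariances σ_ij = r_ij · s_i · s_j:
  σ(X1,X2) = 0.28 × 1.14 × 0.86 = 0.2745
  σ(X1,X3) = 0.28 × 1.14 × 0.95 = 0.3032
  σ(X1,X4) = 0.24 × 1.14 × 0.72 = 0.1970
  σ(X2,X3) = 0.31 × 0.86 × 0.95 = 0.2533
  σ(X2,X4) = 0.26 × 0.86 × 0.72 = 0.1610
  σ(X3,X4) = 0.11 × 0.95 × 0.72 = 0.0752
σ²_T = Σσ²ᵢ + 2·Σσ_ij = 3.4601 + 2 × 1.2642 = 5.9885
α = (4/3)·(1 − 3.4601/5.9885) = 0.56

α = 0.56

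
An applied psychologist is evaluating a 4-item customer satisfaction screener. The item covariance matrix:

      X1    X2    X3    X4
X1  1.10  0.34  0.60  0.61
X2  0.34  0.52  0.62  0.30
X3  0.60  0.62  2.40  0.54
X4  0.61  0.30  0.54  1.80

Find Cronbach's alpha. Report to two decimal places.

α = 0.68

sum of item variances = 1.10 + 0.52 + 2.40 + 1.80 = 5.82
Sum of the distinct covariances = 3.01
total variance = 5.82 + 2 × 3.01 = 11.84
α = (k/(k−1))·(1 − sum of item variances/total variance) = (4/3)·(1 − 5.82/11.84) = 0.68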